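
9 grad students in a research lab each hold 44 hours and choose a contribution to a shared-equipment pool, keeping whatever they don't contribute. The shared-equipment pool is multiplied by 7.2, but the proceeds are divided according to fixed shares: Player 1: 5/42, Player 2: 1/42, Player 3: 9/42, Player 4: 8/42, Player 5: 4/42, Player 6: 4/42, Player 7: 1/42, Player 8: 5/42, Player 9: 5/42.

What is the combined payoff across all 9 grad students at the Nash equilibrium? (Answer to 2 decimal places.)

Player j's private return per contributed unit is 7.2 × (j's share). Contributing is weakly dominant for j when that share is at least 1/7.2 = 0.1389, and contributing 0 is dominant otherwise.
Player 3 and Player 4 clear that bar, contributing 44 each; the remaining 7 contribute 0. Total contributed: 88.
The shared-equipment pool pays out 7.2 × 88 = 633.60 in total (split across the unequal shares, but the aggregate is all that matters for the group sum).
The 7 free-riders keep 44 each, adding 308. Group total = 308 + 633.60 = 941.60.

941.60 hours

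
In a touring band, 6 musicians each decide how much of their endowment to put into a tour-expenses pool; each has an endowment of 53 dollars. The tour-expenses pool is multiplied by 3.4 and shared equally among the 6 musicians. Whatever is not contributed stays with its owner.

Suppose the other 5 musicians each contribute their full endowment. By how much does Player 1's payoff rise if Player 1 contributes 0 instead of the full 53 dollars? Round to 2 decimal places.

22.97 dollars

Switching from a contribution of 53 to 0 lets Player 1 keep an extra 53 dollars, but lowers the tour-expenses pool by 53, which costs Player 1 their own share of that drop: 3.4/6 × 53 = 30.03.
Net gain = 53 − 30.03 = 22.97. The private return per contributed unit (0.5667) is below 1, so free-riding is indeed the best response regardless of what the others do.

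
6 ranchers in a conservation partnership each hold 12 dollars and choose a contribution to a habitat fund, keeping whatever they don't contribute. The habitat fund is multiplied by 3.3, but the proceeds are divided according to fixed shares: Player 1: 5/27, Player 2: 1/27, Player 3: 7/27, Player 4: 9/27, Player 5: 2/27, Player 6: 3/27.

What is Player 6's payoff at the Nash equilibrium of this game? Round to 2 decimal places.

A player with share s gets back 3.3·s per unit contributed, so full contribution is dominant for anyone with s > 1/3.3 = 0.3030 and zero contribution is dominant for anyone below.
Only Player 4 (9/27) clears that bar, contributing 12; the remaining 5 contribute 0. Total contributed: 12.
Player 6 keeps 12 and receives 3.3 × 12 × 3/27 = 4.40 from the habitat fund, for a payoff of 16.40.

16.40 dollars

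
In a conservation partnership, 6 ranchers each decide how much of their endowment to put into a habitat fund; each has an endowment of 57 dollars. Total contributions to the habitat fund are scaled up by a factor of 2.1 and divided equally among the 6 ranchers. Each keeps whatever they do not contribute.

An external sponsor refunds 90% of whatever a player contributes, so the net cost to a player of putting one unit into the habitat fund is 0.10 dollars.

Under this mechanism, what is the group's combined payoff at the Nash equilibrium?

Under the mechanism each unit contributed yields (2.1/6) / 0.10 = 3.5000 back to its contributor per unit of net cost, which exceeds 1, making full contribution the dominant choice for everyone.
At the Nash equilibrium everyone contributes 57. Group total payoff = 6 × (57 × 0.90 + 2.1 × 57) = 1026.00.

1026.00 dollars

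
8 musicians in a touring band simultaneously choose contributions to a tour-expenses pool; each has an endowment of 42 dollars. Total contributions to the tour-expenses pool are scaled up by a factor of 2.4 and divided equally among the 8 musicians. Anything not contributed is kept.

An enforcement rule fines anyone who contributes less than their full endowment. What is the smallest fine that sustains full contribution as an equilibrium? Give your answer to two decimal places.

Given the others contribute fully, the best deviation is to contribute 0 (any partial contribution still incurs the fine and gives up units whose private return 0.3000 is below 1).
Deviating from 42 to 0 saves 42 dollars but forfeits the deviator's share of the drop in the tour-expenses pool: 2.4/8 × 42 = 12.60.
So the deviation gain is 42 − 12.60 = 29.40, and the fine must be at least 29.40 dollars to wipe it out.

29.40 dollars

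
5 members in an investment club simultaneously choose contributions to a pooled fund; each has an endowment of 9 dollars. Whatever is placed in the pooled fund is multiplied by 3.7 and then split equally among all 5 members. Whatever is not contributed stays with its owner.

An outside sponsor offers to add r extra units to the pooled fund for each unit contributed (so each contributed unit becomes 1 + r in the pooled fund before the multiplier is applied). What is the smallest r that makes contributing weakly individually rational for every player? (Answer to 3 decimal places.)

0.351

With matching at rate r, one contributed unit becomes (1 + r) in the pooled fund and returns 3.7 × (1 + r) / 5 to the contributor.
Setting this equal to 1: 1 + r = 5/3.7 = 1.3514.
So the minimum matching rate is r = 1.3514 − 1 = 0.351.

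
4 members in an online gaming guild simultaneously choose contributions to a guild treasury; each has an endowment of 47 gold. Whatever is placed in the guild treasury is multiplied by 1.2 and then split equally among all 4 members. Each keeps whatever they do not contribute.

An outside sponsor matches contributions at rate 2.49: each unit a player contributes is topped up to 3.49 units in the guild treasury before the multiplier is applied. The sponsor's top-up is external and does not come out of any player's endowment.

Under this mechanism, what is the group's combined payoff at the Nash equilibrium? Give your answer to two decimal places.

787.34 gold

With the mechanism, a contributed unit returns 1.2 × 3.49 / 4 = 1.0470 per unit of net cost to the contributor — now above 1 — so contributing fully is weakly dominant for every player.
So the Nash equilibrium is full contribution by all 4; the group earns 1.2 × 3.49 × 188 = 787.34.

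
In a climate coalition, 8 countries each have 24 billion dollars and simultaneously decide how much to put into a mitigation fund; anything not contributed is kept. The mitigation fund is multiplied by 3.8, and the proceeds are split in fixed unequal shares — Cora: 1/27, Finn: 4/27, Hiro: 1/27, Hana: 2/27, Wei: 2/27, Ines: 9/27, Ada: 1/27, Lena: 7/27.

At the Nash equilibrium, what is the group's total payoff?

259.20 billion dollars

A player with share s gets back 3.8·s per unit contributed, so full contribution is dominant for anyone with s > 1/3.8 = 0.2632 and zero contribution is dominant for anyone below.
Only Ines (9/27) clears that bar, contributing 24; the remaining 7 contribute 0. Total contributed: 24.
The mitigation fund pays out 3.8 × 24 = 91.20 in total (split across the unequal shares, but the aggregate is all that matters for the group sum).
The 7 free-riders keep 24 each, adding 168. Group total = 168 + 91.20 = 259.20.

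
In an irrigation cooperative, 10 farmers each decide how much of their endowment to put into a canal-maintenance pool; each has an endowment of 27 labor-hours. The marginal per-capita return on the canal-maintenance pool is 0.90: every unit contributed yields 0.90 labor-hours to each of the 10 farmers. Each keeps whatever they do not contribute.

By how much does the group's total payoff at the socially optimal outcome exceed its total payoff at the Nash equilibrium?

2160.00 labor-hours

The private return per contributed unit is 0.90 < 1, so contributing 0 is dominant for every player. At the Nash equilibrium everyone keeps their 27, and the group total is 10 × 27 = 270.
Each contributed unit returns 9.000 to the group as a whole (0.90 to each of 10 players), which exceeds 1, so the social optimum is full contribution: group total = 9.000 × 270 = 2430.00.
Efficiency loss = 2430.00 − 270 = 2160.00.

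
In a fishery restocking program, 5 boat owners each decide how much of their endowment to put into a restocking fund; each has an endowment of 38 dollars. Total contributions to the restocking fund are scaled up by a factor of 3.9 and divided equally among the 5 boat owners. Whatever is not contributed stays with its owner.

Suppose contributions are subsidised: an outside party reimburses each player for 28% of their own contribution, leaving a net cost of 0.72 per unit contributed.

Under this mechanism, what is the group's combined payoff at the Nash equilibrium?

794.20 dollars

The effective private return per unit is now (3.9/5) / 0.72 = 1.0833 > 1, so every player's dominant strategy flips to full contribution.
So the Nash equilibrium is full contribution by all 5; the group earns 5 × (38 × 0.28 + 3.9 × 38) = 794.20.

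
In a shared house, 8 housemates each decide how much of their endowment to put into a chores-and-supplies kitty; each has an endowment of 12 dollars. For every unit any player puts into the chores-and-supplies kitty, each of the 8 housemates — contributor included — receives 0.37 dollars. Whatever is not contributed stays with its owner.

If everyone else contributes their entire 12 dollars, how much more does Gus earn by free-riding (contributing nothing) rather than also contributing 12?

7.56 dollars

Switching from a contribution of 12 to 0 lets Gus keep an extra 12 dollars, but lowers the chores-and-supplies kitty by 12, which costs Gus their own share of that drop: 0.37 × 12 = 4.44.
Net gain = 12 − 4.44 = 7.56. The private return per contributed unit (0.37) is below 1, so free-riding is indeed the best response regardless of what the others do.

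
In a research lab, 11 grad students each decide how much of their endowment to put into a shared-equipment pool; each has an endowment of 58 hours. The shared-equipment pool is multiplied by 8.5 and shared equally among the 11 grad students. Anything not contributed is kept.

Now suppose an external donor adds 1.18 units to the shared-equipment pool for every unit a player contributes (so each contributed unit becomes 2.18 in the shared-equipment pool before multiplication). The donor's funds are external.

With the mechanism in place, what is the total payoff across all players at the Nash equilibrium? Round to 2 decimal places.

11822.14 hours

Under the mechanism each unit contributed yields 8.5 × 2.18 / 11 = 1.6845 back to its contributor per unit of net cost, which exceeds 1, making full contribution the dominant choice for everyone.
So the Nash equilibrium is full contribution by all 11; the group earns 8.5 × 2.18 × 638 = 11822.14.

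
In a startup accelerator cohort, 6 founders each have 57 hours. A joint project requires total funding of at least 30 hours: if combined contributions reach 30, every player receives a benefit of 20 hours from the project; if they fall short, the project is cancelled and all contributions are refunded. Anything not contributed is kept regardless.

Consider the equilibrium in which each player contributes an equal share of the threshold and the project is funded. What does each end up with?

72 hours

Equal share of the threshold: 30/6 = 5.
At this profile no one gains by cutting their contribution: any cut drops the total below 30, the project is cancelled, contributions are refunded, and the deviator ends with 57, which is less than 57 − 5 + 20 = 72. Contributing more than 5 just wastes the excess. So contributing exactly 5 is a best response.
Each player's payoff: 57 − 5 + 20 = 72.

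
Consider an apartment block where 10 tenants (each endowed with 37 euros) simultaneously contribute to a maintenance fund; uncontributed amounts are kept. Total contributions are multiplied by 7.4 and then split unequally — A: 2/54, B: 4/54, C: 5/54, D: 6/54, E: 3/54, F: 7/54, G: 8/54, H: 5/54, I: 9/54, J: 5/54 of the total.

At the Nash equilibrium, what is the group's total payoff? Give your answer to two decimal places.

843.60 euros

A player with share s gets back 7.4·s per unit contributed, so full contribution is dominant for anyone with s > 1/7.4 = 0.1351 and zero contribution is dominant for anyone below.
G and I clear that bar, contributing 37 each; the remaining 8 contribute 0. Total contributed: 74.
The maintenance fund pays out 7.4 × 74 = 547.60 in total (split across the unequal shares, but the aggregate is all that matters for the group sum).
The 8 free-riders keep 37 each, adding 296. Group total = 296 + 547.60 = 843.60.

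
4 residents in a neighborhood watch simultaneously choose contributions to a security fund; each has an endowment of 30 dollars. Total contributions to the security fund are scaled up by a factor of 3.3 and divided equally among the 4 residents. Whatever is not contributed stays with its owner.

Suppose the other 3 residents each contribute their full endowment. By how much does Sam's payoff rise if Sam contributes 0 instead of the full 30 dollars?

5.25 dollars

Switching from a contribution of 30 to 0 lets Sam keep an extra 30 dollars, but lowers the security fund by 30, which costs Sam their own share of that drop: 3.3/4 × 30 = 24.75.
Net gain = 30 − 24.75 = 5.25. The private return per contributed unit (0.8250) is below 1, so free-riding is indeed the best response regardless of what the others do.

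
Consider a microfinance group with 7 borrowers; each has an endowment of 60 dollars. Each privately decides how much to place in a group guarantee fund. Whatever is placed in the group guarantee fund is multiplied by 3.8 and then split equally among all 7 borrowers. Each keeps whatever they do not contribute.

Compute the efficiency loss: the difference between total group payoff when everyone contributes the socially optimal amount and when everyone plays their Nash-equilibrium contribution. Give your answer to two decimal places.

1176.00 dollars

Each contributed unit returns 3.8/7 = 0.5429 to its contributor — below 1 — so contributing 0 is dominant for every player. At the Nash equilibrium everyone keeps their 60, and the group total is 7 × 60 = 420.
Each contributed unit returns 3.800 to the group as a whole (0.5429 to each of 7 players), which exceeds 1, so the social optimum is full contribution: group total = 3.800 × 420 = 1596.00.
Efficiency loss = 1596.00 − 420 = 1176.00.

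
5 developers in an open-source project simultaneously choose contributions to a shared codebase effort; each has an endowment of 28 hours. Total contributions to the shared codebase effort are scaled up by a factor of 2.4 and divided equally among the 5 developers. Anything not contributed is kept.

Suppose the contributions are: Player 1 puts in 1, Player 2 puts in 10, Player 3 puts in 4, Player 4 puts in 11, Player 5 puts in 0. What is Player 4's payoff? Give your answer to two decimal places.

29.48 hours

Total contributed: 1 + 10 + 4 + 11 + 0 = 26.
Each receives 2.4 × 26 / 5 = 12.48 from the shared codebase effort.
Player 4 keeps 28 − 11 = 17, so Player 4's payoff is 17 + 12.48 = 29.48.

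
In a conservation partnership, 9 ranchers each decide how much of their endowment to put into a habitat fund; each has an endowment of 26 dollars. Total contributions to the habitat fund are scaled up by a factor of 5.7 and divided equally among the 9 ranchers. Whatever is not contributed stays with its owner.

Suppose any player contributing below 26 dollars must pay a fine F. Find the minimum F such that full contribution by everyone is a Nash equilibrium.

Given the others contribute fully, the best deviation is to contribute 0 (any partial contribution still incurs the fine and gives up units whose private return 0.6333 is below 1).
Deviating from 26 to 0 saves 26 dollars but forfeits the deviator's share of the drop in the habitat fund: 5.7/9 × 26 = 16.47.
So the deviation gain is 26 − 16.47 = 9.53, and the fine must be at least 9.53 dollars to wipe it out.

9.53 dollars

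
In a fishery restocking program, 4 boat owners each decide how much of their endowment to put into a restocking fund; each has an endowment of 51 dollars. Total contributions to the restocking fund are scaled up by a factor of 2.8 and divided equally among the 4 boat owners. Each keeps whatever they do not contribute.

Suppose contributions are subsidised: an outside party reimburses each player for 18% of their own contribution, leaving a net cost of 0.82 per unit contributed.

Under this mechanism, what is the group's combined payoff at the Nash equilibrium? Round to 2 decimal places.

204.00 dollars

With the mechanism, a contributed unit returns (2.8/4) / 0.82 = 0.8537 per unit of net cost — still below 1 — so contributing 0 remains dominant for every player.
At the Nash equilibrium no one contributes; group total payoff = 4 × 51 = 204.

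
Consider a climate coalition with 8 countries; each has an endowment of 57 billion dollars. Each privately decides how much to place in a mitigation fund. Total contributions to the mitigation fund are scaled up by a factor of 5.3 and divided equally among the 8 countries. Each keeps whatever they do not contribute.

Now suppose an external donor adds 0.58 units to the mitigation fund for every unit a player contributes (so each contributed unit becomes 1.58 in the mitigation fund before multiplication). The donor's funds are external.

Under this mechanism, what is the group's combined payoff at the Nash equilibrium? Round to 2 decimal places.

3818.54 billion dollars

With the mechanism, a contributed unit returns 5.3 × 1.58 / 8 = 1.0468 per unit of net cost to the contributor — now above 1 — so contributing fully is weakly dominant for every player.
At the Nash equilibrium everyone contributes 57. Group total payoff = 5.3 × 1.58 × 456 = 3818.54.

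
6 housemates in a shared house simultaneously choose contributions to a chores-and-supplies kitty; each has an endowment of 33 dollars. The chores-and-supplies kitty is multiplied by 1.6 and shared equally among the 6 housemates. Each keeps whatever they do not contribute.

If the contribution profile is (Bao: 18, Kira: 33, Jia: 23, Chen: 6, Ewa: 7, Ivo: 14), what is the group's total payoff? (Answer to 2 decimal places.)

Total contributed: 18 + 33 + 23 + 6 + 7 + 14 = 101; total kept: 6 × 33 − 101 = 97.
The chores-and-supplies kitty pays out 1.6 × 101 = 161.60 in aggregate.
Group total = 97 + 161.60 = 258.60.

258.60 dollars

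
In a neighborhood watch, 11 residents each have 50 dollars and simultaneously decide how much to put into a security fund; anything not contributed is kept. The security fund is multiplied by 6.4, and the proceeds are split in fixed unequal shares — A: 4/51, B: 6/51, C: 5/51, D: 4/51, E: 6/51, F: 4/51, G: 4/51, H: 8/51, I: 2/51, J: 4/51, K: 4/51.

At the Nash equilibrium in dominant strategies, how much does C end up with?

Player j's private return per contributed unit is 6.4 × (j's share). Contributing is weakly dominant for j when that share is at least 1/6.4 = 0.1563, and contributing 0 is dominant otherwise.
Only H (8/51) clears that bar, contributing 50; the remaining 10 contribute 0. Total contributed: 50.
C keeps 50 and receives 6.4 × 50 × 5/51 = 31.37 from the security fund, for a payoff of 81.37.

81.37 dollars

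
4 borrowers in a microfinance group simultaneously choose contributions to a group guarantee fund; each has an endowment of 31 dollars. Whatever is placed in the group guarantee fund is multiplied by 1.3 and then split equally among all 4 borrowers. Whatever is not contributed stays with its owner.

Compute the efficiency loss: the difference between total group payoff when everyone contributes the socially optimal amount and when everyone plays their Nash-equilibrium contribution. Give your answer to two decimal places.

Each contributed unit returns 1.3/4 = 0.3250 to its contributor — below 1 — so contributing 0 is dominant for every player. At the Nash equilibrium everyone keeps their 31, and the group total is 4 × 31 = 124.
Each contributed unit returns 1.300 to the group as a whole (0.3250 to each of 4 players), which exceeds 1, so the social optimum is full contribution: group total = 1.300 × 124 = 161.20.
Efficiency loss = 161.20 − 124 = 37.20.

37.20 dollars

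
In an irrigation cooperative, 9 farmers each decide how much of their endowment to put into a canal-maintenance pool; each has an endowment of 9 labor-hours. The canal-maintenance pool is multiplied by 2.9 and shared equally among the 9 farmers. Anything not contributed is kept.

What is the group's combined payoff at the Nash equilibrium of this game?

81.00 labor-hours

Each contributed unit returns 2.9/9 = 0.3222 to its contributor — below 1 — so contributing 0 is dominant for every player. At the Nash equilibrium everyone keeps their 9, and the group total is 9 × 9 = 81.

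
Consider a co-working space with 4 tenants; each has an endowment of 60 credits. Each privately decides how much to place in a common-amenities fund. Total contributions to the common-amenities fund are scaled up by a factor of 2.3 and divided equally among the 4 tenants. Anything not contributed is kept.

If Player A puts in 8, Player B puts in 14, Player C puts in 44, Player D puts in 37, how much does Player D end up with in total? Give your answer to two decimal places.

Total contributed: 8 + 14 + 44 + 37 = 103.
Each receives 2.3 × 103 / 4 = 59.23 from the common-amenities fund.
Player D keeps 60 − 37 = 23, so Player D's payoff is 23 + 59.23 = 82.23.

82.23 credits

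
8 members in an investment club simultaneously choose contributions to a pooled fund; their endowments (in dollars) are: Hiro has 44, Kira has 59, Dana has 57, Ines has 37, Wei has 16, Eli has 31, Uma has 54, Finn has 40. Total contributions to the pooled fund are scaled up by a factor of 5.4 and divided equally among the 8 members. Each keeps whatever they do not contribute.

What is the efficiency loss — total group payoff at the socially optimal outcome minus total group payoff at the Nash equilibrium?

1487.20 dollars

The private return per contributed unit is 5.4/8 = 0.6750 < 1 for every player regardless of endowment, so the Nash equilibrium is zero contribution and the group total is Σ E_j = 44 + 59 + 57 + 37 + 16 + 31 + 54 + 40 = 338.
Each contributed unit returns 5.400 to the group, so the social optimum is full contribution by everyone: group total = 5.400 × 338 = 1825.20.
Efficiency loss = (5.400 − 1) × 338 = 1487.20.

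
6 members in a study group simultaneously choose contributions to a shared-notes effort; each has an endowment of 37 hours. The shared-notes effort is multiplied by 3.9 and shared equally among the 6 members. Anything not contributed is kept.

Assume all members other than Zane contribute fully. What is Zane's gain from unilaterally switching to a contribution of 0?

12.95 hours

Switching from a contribution of 37 to 0 lets Zane keep an extra 37 hours, but lowers the shared-notes effort by 37, which costs Zane their own share of that drop: 3.9/6 × 37 = 24.05.
Net gain = 37 − 24.05 = 12.95. The private return per contributed unit (0.6500) is below 1, so free-riding is indeed the best response regardless of what the others do.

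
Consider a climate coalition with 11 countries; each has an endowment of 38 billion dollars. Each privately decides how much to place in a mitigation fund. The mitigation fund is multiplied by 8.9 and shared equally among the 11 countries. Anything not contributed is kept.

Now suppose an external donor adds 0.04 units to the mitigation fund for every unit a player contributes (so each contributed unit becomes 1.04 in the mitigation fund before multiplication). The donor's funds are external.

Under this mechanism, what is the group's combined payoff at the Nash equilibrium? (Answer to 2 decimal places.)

The effective private return is 8.9 × 1.04 / 11 = 0.8415, which is still under 1, so the mechanism doesn't change anyone's dominant strategy: zero contribution.
At the Nash equilibrium no one contributes; group total payoff = 11 × 38 = 418.

418.00 billion dollars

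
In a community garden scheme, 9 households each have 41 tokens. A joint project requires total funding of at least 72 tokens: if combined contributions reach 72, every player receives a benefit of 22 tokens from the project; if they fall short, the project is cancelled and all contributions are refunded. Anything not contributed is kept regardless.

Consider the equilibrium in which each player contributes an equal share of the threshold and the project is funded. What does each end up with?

Equal share of the threshold: 72/9 = 8.
At this profile no one gains by cutting their contribution: any cut drops the total below 72, the project is cancelled, contributions are refunded, and the deviator ends with 41, which is less than 41 − 8 + 22 = 55. Contributing more than 8 just wastes the excess. So contributing exactly 8 is a best response.
Each player's payoff: 41 − 8 + 22 = 55.

55 tokens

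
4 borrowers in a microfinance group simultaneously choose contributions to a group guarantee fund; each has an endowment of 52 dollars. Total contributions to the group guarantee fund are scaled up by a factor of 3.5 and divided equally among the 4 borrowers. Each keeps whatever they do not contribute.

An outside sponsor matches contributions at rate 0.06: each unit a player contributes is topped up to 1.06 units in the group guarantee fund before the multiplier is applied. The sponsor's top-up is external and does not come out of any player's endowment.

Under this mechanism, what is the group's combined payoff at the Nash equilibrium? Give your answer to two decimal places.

Even with the mechanism, each unit contributed returns only 3.5 × 1.06 / 4 = 0.9275 per unit of net cost, so contributing nothing is still dominant.
At the Nash equilibrium no one contributes; group total payoff = 4 × 52 = 208.

208.00 dollars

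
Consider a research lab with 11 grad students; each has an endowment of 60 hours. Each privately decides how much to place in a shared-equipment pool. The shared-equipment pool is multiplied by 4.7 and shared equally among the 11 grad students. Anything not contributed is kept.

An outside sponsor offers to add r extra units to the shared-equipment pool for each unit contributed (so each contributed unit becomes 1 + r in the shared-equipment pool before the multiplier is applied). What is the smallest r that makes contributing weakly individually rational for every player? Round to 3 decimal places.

With matching at rate r, one contributed unit becomes (1 + r) in the shared-equipment pool and returns 4.7 × (1 + r) / 11 to the contributor.
Setting this equal to 1: 1 + r = 11/4.7 = 2.3404.
So the minimum matching rate is r = 2.3404 − 1 = 1.340.

1.340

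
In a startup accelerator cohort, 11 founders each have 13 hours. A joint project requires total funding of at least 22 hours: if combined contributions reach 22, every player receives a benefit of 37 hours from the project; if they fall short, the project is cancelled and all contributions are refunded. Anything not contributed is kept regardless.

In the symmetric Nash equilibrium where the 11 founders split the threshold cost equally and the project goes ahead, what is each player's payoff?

48 hours

Equal share of the threshold: 22/11 = 2.
At this profile no one gains by cutting their contribution: any cut drops the total below 22, the project is cancelled, contributions are refunded, and the deviator ends with 13, which is less than 13 − 2 + 37 = 48. Contributing more than 2 just wastes the excess. So contributing exactly 2 is a best response.
Each player's payoff: 13 − 2 + 37 = 48.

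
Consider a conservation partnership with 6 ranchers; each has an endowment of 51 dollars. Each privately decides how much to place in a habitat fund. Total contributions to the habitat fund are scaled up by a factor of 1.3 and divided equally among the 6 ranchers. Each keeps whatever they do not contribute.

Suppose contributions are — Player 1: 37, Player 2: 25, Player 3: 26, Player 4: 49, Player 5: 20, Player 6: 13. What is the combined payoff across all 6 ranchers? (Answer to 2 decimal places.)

357.00 dollars

Total contributed: 37 + 25 + 26 + 49 + 20 + 13 = 170; total kept: 6 × 51 − 170 = 136.
The habitat fund pays out 1.3 × 170 = 221.00 in aggregate.
Group total = 136 + 221.00 = 357.00.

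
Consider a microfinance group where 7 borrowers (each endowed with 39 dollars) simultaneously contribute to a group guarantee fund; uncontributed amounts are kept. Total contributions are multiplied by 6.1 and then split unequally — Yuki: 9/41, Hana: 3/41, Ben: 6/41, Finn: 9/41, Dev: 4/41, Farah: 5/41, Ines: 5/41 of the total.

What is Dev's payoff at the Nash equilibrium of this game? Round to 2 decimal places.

85.42 dollars

A player with share s gets back 6.1·s per unit contributed, so full contribution is dominant for anyone with s > 1/6.1 = 0.1639 and zero contribution is dominant for anyone below.
Yuki and Finn are above the threshold, contributing 39 each; the remaining 5 contribute 0. Total contributed: 78.
Dev keeps 39 and receives 6.1 × 78 × 4/41 = 46.42 from the group guarantee fund, for a payoff of 85.42.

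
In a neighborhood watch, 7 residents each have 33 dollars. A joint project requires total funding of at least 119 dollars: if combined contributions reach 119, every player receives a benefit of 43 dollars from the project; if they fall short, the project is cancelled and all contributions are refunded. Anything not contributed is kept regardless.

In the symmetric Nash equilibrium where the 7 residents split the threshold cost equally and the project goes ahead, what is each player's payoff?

59 dollars

Equal share of the threshold: 119/7 = 17.
At this profile no one gains by cutting their contribution: any cut drops the total below 119, the project is cancelled, contributions are refunded, and the deviator ends with 33, which is less than 33 − 17 + 43 = 59. Contributing more than 17 just wastes the excess. So contributing exactly 17 is a best response.
Each player's payoff: 33 − 17 + 43 = 59.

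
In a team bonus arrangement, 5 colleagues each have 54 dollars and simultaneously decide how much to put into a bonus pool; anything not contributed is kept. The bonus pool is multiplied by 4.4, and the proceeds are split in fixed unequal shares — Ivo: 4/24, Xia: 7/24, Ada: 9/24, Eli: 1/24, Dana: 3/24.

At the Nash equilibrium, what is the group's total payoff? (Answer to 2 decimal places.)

637.20 dollars

Player j's private return per contributed unit is 4.4 × (j's share). Contributing is weakly dominant for j when that share is at least 1/4.4 = 0.2273, and contributing 0 is dominant otherwise.
Xia and Ada are above the threshold, contributing 54 each; the remaining 3 contribute 0. Total contributed: 108.
The bonus pool pays out 4.4 × 108 = 475.20 in total (split across the unequal shares, but the aggregate is all that matters for the group sum).
The 3 free-riders keep 54 each, adding 162. Group total = 162 + 475.20 = 637.20.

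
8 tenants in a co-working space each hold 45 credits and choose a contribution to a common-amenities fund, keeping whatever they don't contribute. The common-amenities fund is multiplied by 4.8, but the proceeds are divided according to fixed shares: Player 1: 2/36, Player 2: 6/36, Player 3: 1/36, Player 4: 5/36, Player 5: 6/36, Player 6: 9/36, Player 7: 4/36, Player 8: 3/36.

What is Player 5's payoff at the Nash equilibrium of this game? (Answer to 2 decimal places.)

81.00 credits

A player with share s gets back 4.8·s per unit contributed, so full contribution is dominant for anyone with s > 1/4.8 = 0.2083 and zero contribution is dominant for anyone below.
Player 6 alone (share 9/36) is above the threshold, contributing 45; the remaining 7 contribute 0. Total contributed: 45.
Player 5 keeps 45 and receives 4.8 × 45 × 6/36 = 36.00 from the common-amenities fund, for a payoff of 81.00.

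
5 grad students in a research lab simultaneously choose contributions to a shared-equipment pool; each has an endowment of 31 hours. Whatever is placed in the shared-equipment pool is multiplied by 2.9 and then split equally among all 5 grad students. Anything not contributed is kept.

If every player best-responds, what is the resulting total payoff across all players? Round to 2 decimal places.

155.00 hours

Each contributed unit returns 2.9/5 = 0.5800 to its contributor — below 1 — so contributing 0 is dominant for every player. At the Nash equilibrium everyone keeps their 31, and the group total is 5 × 31 = 155.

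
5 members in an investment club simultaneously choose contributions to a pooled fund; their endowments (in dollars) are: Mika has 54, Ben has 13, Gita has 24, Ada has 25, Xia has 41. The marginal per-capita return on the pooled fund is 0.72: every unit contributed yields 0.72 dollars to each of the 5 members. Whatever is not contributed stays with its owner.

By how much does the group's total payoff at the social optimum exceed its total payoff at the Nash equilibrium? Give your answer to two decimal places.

The private return per contributed unit is 0.72 < 1 for everyone, so the Nash equilibrium is zero contribution and the group total is Σ E_j = 54 + 13 + 24 + 25 + 41 = 157.
Each contributed unit returns 3.600 to the group, so the social optimum is full contribution by everyone: group total = 3.600 × 157 = 565.20.
Efficiency loss = (3.600 − 1) × 157 = 408.20.

408.20 dollars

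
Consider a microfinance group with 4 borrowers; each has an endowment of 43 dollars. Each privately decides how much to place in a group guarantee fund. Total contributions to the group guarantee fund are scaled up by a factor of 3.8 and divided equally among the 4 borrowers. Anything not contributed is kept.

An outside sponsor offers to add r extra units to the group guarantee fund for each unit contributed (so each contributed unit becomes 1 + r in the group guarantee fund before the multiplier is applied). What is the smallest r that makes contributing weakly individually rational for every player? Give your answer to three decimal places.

0.053

With matching at rate r, one contributed unit becomes (1 + r) in the group guarantee fund and returns 3.8 × (1 + r) / 4 to the contributor.
Setting this equal to 1: 1 + r = 4/3.8 = 1.0526.
So the minimum matching rate is r = 1.0526 − 1 = 0.053.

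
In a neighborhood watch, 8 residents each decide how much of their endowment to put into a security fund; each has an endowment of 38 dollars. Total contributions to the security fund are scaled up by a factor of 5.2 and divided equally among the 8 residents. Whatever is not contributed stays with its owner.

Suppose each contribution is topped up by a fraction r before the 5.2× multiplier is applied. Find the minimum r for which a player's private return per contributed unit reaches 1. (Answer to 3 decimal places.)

0.538

With matching at rate r, one contributed unit becomes (1 + r) in the security fund and returns 5.2 × (1 + r) / 8 to the contributor.
Setting this equal to 1: 1 + r = 8/5.2 = 1.5385.
So the minimum matching rate is r = 1.5385 − 1 = 0.538.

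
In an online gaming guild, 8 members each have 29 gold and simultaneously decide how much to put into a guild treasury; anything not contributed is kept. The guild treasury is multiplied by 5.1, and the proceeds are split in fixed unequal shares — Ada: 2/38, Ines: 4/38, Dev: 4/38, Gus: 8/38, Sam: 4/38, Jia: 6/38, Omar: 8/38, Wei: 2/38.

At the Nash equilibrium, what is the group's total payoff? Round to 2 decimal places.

469.80 gold

Player j's private return per contributed unit is 5.1 × (j's share). Contributing is weakly dominant for j when that share is at least 1/5.1 = 0.1961, and contributing 0 is dominant otherwise.
Gus and Omar are above the threshold, contributing 29 each; the remaining 6 contribute 0. Total contributed: 58.
The guild treasury pays out 5.1 × 58 = 295.80 in total (split across the unequal shares, but the aggregate is all that matters for the group sum).
The 6 free-riders keep 29 each, adding 174. Group total = 174 + 295.80 = 469.80.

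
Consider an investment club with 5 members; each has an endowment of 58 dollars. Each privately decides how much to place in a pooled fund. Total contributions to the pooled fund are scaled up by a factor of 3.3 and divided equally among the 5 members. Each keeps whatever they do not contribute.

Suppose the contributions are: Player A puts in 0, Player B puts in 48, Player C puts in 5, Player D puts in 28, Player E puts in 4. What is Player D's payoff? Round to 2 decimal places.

Total contributed: 0 + 48 + 5 + 28 + 4 = 85.
Each receives 3.3 × 85 / 5 = 56.10 from the pooled fund.
Player D keeps 58 − 28 = 30, so Player D's payoff is 30 + 56.10 = 86.10.

86.10 dollars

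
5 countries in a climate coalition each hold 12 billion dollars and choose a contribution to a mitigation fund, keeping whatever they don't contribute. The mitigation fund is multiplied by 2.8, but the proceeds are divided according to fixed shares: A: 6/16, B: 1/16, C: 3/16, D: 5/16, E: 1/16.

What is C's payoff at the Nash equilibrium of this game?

18.30 billion dollars

Player j's private return per contributed unit is 2.8 × (j's share). Contributing is weakly dominant for j when that share is at least 1/2.8 = 0.3571, and contributing 0 is dominant otherwise.
The only share above 0.3571 is A's 6/16, contributing 12; the remaining 4 contribute 0. Total contributed: 12.
C keeps 12 and receives 2.8 × 12 × 3/16 = 6.30 from the mitigation fund, for a payoff of 18.30.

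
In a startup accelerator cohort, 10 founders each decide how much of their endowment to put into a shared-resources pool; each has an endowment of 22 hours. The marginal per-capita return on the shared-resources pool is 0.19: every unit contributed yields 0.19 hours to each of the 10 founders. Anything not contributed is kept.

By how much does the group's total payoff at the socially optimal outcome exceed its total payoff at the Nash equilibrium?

198.00 hours

The private return per contributed unit is 0.19 < 1, so contributing 0 is dominant for every player. At the Nash equilibrium everyone keeps their 22, and the group total is 10 × 22 = 220.
Each contributed unit returns 1.900 to the group as a whole (0.19 to each of 10 players), which exceeds 1, so the social optimum is full contribution: group total = 1.900 × 220 = 418.00.
Efficiency loss = 418.00 − 220 = 198.00.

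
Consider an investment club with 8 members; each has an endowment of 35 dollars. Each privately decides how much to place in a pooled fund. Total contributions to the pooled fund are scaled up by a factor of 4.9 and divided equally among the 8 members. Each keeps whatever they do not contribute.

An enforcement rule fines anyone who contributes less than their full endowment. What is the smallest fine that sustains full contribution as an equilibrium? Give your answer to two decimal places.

Given the others contribute fully, the best deviation is to contribute 0 (any partial contribution still incurs the fine and gives up units whose private return 0.6125 is below 1).
Deviating from 35 to 0 saves 35 dollars but forfeits the deviator's share of the drop in the pooled fund: 4.9/8 × 35 = 21.44.
So the deviation gain is 35 − 21.44 = 13.56, and the fine must be at least 13.56 dollars to wipe it out.

13.56 dollars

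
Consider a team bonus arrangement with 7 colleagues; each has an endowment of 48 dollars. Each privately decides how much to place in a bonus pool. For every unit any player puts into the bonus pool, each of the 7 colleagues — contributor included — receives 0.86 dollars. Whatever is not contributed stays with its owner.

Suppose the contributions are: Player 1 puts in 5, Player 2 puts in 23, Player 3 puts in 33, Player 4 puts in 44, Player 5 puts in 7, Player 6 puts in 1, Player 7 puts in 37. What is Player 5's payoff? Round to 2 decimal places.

Total contributed: 5 + 23 + 33 + 44 + 7 + 1 + 37 = 150.
Each receives 0.86 × 150 = 129.00 from the bonus pool.
Player 5 keeps 48 − 7 = 41, so Player 5's payoff is 41 + 129.00 = 170.00.

170.00 dollars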